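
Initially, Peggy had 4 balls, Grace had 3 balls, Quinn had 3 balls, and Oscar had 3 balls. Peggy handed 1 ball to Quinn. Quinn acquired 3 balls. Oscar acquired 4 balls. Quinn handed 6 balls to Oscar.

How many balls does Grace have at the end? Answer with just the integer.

Answer: 3

Derivation:
Tracking counts step by step:
Start: Peggy=4, Grace=3, Quinn=3, Oscar=3
Event 1 (Peggy -> Quinn, 1): Peggy: 4 -> 3, Quinn: 3 -> 4. State: Peggy=3, Grace=3, Quinn=4, Oscar=3
Event 2 (Quinn +3): Quinn: 4 -> 7. State: Peggy=3, Grace=3, Quinn=7, Oscar=3
Event 3 (Oscar +4): Oscar: 3 -> 7. State: Peggy=3, Grace=3, Quinn=7, Oscar=7
Event 4 (Quinn -> Oscar, 6): Quinn: 7 -> 1, Oscar: 7 -> 13. State: Peggy=3, Grace=3, Quinn=1, Oscar=13

Grace's final count: 3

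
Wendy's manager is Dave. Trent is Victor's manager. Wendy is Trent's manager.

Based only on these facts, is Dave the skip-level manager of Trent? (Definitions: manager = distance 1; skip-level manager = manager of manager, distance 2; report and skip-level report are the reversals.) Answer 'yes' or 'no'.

Answer: yes

Derivation:
Reconstructing the manager chain from the given facts:
  Dave -> Wendy -> Trent -> Victor
(each arrow means 'manager of the next')
Positions in the chain (0 = top):
  position of Dave: 0
  position of Wendy: 1
  position of Trent: 2
  position of Victor: 3

Dave is at position 0, Trent is at position 2; signed distance (j - i) = 2.
'skip-level manager' requires j - i = 2. Actual distance is 2, so the relation HOLDS.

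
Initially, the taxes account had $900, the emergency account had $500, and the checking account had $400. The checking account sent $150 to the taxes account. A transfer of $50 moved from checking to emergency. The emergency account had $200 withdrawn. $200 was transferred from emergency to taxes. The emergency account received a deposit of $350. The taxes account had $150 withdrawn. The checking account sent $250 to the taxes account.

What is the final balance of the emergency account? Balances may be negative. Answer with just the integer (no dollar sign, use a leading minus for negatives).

Tracking account balances step by step:
Start: taxes=900, emergency=500, checking=400
Event 1 (transfer 150 checking -> taxes): checking: 400 - 150 = 250, taxes: 900 + 150 = 1050. Balances: taxes=1050, emergency=500, checking=250
Event 2 (transfer 50 checking -> emergency): checking: 250 - 50 = 200, emergency: 500 + 50 = 550. Balances: taxes=1050, emergency=550, checking=200
Event 3 (withdraw 200 from emergency): emergency: 550 - 200 = 350. Balances: taxes=1050, emergency=350, checking=200
Event 4 (transfer 200 emergency -> taxes): emergency: 350 - 200 = 150, taxes: 1050 + 200 = 1250. Balances: taxes=1250, emergency=150, checking=200
Event 5 (deposit 350 to emergency): emergency: 150 + 350 = 500. Balances: taxes=1250, emergency=500, checking=200
Event 6 (withdraw 150 from taxes): taxes: 1250 - 150 = 1100. Balances: taxes=1100, emergency=500, checking=200
Event 7 (transfer 250 checking -> taxes): checking: 200 - 250 = -50, taxes: 1100 + 250 = 1350. Balances: taxes=1350, emergency=500, checking=-50

Final balance of emergency: 500

Answer: 500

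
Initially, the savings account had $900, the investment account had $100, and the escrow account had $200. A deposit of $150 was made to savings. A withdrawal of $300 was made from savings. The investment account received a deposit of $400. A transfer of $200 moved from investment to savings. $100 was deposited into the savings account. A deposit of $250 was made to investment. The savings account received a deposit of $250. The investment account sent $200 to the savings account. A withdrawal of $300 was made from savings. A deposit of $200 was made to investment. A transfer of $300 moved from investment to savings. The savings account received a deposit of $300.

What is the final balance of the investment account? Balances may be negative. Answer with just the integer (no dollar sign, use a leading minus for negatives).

Tracking account balances step by step:
Start: savings=900, investment=100, escrow=200
Event 1 (deposit 150 to savings): savings: 900 + 150 = 1050. Balances: savings=1050, investment=100, escrow=200
Event 2 (withdraw 300 from savings): savings: 1050 - 300 = 750. Balances: savings=750, investment=100, escrow=200
Event 3 (deposit 400 to investment): investment: 100 + 400 = 500. Balances: savings=750, investment=500, escrow=200
Event 4 (transfer 200 investment -> savings): investment: 500 - 200 = 300, savings: 750 + 200 = 950. Balances: savings=950, investment=300, escrow=200
Event 5 (deposit 100 to savings): savings: 950 + 100 = 1050. Balances: savings=1050, investment=300, escrow=200
Event 6 (deposit 250 to investment): investment: 300 + 250 = 550. Balances: savings=1050, investment=550, escrow=200
Event 7 (deposit 250 to savings): savings: 1050 + 250 = 1300. Balances: savings=1300, investment=550, escrow=200
Event 8 (transfer 200 investment -> savings): investment: 550 - 200 = 350, savings: 1300 + 200 = 1500. Balances: savings=1500, investment=350, escrow=200
Event 9 (withdraw 300 from savings): savings: 1500 - 300 = 1200. Balances: savings=1200, investment=350, escrow=200
Event 10 (deposit 200 to investment): investment: 350 + 200 = 550. Balances: savings=1200, investment=550, escrow=200
Event 11 (transfer 300 investment -> savings): investment: 550 - 300 = 250, savings: 1200 + 300 = 1500. Balances: savings=1500, investment=250, escrow=200
Event 12 (deposit 300 to savings): savings: 1500 + 300 = 1800. Balances: savings=1800, investment=250, escrow=200

Final balance of investment: 250

Answer: 250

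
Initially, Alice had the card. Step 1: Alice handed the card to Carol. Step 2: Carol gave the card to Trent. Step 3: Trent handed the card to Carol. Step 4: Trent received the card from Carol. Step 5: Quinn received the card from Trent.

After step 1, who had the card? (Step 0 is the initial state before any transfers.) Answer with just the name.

Tracking the card holder through step 1:
After step 0 (start): Alice
After step 1: Carol

At step 1, the holder is Carol.

Answer: Carol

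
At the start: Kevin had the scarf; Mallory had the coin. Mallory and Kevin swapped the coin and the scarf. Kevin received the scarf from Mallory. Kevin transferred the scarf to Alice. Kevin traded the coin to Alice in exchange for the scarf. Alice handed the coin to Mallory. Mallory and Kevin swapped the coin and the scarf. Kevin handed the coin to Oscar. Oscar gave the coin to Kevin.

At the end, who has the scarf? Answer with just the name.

Tracking all object holders:
Start: scarf:Kevin, coin:Mallory
Event 1 (swap coin<->scarf: now coin:Kevin, scarf:Mallory). State: scarf:Mallory, coin:Kevin
Event 2 (give scarf: Mallory -> Kevin). State: scarf:Kevin, coin:Kevin
Event 3 (give scarf: Kevin -> Alice). State: scarf:Alice, coin:Kevin
Event 4 (swap coin<->scarf: now coin:Alice, scarf:Kevin). State: scarf:Kevin, coin:Alice
Event 5 (give coin: Alice -> Mallory). State: scarf:Kevin, coin:Mallory
Event 6 (swap coin<->scarf: now coin:Kevin, scarf:Mallory). State: scarf:Mallory, coin:Kevin
Event 7 (give coin: Kevin -> Oscar). State: scarf:Mallory, coin:Oscar
Event 8 (give coin: Oscar -> Kevin). State: scarf:Mallory, coin:Kevin

Final state: scarf:Mallory, coin:Kevin
The scarf is held by Mallory.

Answer: Mallory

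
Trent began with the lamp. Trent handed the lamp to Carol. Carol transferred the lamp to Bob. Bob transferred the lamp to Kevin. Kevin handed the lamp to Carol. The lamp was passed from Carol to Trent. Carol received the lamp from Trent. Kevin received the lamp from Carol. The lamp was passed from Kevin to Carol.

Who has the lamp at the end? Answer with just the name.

Tracking the lamp through each event:
Start: Trent has the lamp.
After event 1: Carol has the lamp.
After event 2: Bob has the lamp.
After event 3: Kevin has the lamp.
After event 4: Carol has the lamp.
After event 5: Trent has the lamp.
After event 6: Carol has the lamp.
After event 7: Kevin has the lamp.
After event 8: Carol has the lamp.

Answer: Carol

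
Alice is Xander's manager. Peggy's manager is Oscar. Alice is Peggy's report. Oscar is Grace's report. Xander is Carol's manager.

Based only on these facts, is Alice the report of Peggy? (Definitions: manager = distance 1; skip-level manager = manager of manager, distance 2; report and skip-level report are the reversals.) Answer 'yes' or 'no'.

Answer: yes

Derivation:
Reconstructing the manager chain from the given facts:
  Grace -> Oscar -> Peggy -> Alice -> Xander -> Carol
(each arrow means 'manager of the next')
Positions in the chain (0 = top):
  position of Grace: 0
  position of Oscar: 1
  position of Peggy: 2
  position of Alice: 3
  position of Xander: 4
  position of Carol: 5

Alice is at position 3, Peggy is at position 2; signed distance (j - i) = -1.
'report' requires j - i = -1. Actual distance is -1, so the relation HOLDS.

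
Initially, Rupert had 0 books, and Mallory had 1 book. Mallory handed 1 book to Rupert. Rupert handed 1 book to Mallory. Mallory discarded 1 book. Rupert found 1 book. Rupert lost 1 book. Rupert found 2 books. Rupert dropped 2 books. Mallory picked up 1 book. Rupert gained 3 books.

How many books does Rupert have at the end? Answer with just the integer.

Answer: 3

Derivation:
Tracking counts step by step:
Start: Rupert=0, Mallory=1
Event 1 (Mallory -> Rupert, 1): Mallory: 1 -> 0, Rupert: 0 -> 1. State: Rupert=1, Mallory=0
Event 2 (Rupert -> Mallory, 1): Rupert: 1 -> 0, Mallory: 0 -> 1. State: Rupert=0, Mallory=1
Event 3 (Mallory -1): Mallory: 1 -> 0. State: Rupert=0, Mallory=0
Event 4 (Rupert +1): Rupert: 0 -> 1. State: Rupert=1, Mallory=0
Event 5 (Rupert -1): Rupert: 1 -> 0. State: Rupert=0, Mallory=0
Event 6 (Rupert +2): Rupert: 0 -> 2. State: Rupert=2, Mallory=0
Event 7 (Rupert -2): Rupert: 2 -> 0. State: Rupert=0, Mallory=0
Event 8 (Mallory +1): Mallory: 0 -> 1. State: Rupert=0, Mallory=1
Event 9 (Rupert +3): Rupert: 0 -> 3. State: Rupert=3, Mallory=1

Rupert's final count: 3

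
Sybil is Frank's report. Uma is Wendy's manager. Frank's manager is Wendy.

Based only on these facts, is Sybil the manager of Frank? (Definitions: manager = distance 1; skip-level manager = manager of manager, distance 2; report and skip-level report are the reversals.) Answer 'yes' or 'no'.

Reconstructing the manager chain from the given facts:
  Uma -> Wendy -> Frank -> Sybil
(each arrow means 'manager of the next')
Positions in the chain (0 = top):
  position of Uma: 0
  position of Wendy: 1
  position of Frank: 2
  position of Sybil: 3

Sybil is at position 3, Frank is at position 2; signed distance (j - i) = -1.
'manager' requires j - i = 1. Actual distance is -1, so the relation does NOT hold.

Answer: no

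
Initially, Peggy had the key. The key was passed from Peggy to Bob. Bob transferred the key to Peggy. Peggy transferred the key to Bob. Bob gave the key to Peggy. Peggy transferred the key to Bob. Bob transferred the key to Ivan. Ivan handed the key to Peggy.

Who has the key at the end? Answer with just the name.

Answer: Peggy

Derivation:
Tracking the key through each event:
Start: Peggy has the key.
After event 1: Bob has the key.
After event 2: Peggy has the key.
After event 3: Bob has the key.
After event 4: Peggy has the key.
After event 5: Bob has the key.
After event 6: Ivan has the key.
After event 7: Peggy has the key.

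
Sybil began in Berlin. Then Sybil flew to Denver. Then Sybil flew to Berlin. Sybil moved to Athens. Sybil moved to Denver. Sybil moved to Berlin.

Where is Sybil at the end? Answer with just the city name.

Answer: Berlin

Derivation:
Tracking Sybil's location:
Start: Sybil is in Berlin.
After move 1: Berlin -> Denver. Sybil is in Denver.
After move 2: Denver -> Berlin. Sybil is in Berlin.
After move 3: Berlin -> Athens. Sybil is in Athens.
After move 4: Athens -> Denver. Sybil is in Denver.
After move 5: Denver -> Berlin. Sybil is in Berlin.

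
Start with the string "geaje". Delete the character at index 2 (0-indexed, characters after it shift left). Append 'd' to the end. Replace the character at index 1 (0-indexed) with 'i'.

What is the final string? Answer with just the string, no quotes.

Answer: gijed

Derivation:
Applying each edit step by step:
Start: "geaje"
Op 1 (delete idx 2 = 'a'): "geaje" -> "geje"
Op 2 (append 'd'): "geje" -> "gejed"
Op 3 (replace idx 1: 'e' -> 'i'): "gejed" -> "gijed"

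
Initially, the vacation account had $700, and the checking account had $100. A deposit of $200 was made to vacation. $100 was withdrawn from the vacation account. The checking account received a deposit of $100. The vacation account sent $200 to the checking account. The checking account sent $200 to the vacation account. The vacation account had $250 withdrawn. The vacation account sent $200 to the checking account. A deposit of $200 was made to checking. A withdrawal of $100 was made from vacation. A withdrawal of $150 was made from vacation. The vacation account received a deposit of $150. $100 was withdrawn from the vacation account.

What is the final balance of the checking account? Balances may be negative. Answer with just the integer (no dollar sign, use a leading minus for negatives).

Answer: 600

Derivation:
Tracking account balances step by step:
Start: vacation=700, checking=100
Event 1 (deposit 200 to vacation): vacation: 700 + 200 = 900. Balances: vacation=900, checking=100
Event 2 (withdraw 100 from vacation): vacation: 900 - 100 = 800. Balances: vacation=800, checking=100
Event 3 (deposit 100 to checking): checking: 100 + 100 = 200. Balances: vacation=800, checking=200
Event 4 (transfer 200 vacation -> checking): vacation: 800 - 200 = 600, checking: 200 + 200 = 400. Balances: vacation=600, checking=400
Event 5 (transfer 200 checking -> vacation): checking: 400 - 200 = 200, vacation: 600 + 200 = 800. Balances: vacation=800, checking=200
Event 6 (withdraw 250 from vacation): vacation: 800 - 250 = 550. Balances: vacation=550, checking=200
Event 7 (transfer 200 vacation -> checking): vacation: 550 - 200 = 350, checking: 200 + 200 = 400. Balances: vacation=350, checking=400
Event 8 (deposit 200 to checking): checking: 400 + 200 = 600. Balances: vacation=350, checking=600
Event 9 (withdraw 100 from vacation): vacation: 350 - 100 = 250. Balances: vacation=250, checking=600
Event 10 (withdraw 150 from vacation): vacation: 250 - 150 = 100. Balances: vacation=100, checking=600
Event 11 (deposit 150 to vacation): vacation: 100 + 150 = 250. Balances: vacation=250, checking=600
Event 12 (withdraw 100 from vacation): vacation: 250 - 100 = 150. Balances: vacation=150, checking=600

Final balance of checking: 600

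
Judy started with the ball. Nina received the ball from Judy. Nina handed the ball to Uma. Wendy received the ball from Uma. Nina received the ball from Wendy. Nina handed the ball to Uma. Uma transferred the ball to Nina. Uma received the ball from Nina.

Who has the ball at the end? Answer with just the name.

Answer: Uma

Derivation:
Tracking the ball through each event:
Start: Judy has the ball.
After event 1: Nina has the ball.
After event 2: Uma has the ball.
After event 3: Wendy has the ball.
After event 4: Nina has the ball.
After event 5: Uma has the ball.
After event 6: Nina has the ball.
After event 7: Uma has the ball.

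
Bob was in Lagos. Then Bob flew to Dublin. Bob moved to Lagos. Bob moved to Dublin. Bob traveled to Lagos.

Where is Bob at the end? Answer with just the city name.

Answer: Lagos

Derivation:
Tracking Bob's location:
Start: Bob is in Lagos.
After move 1: Lagos -> Dublin. Bob is in Dublin.
After move 2: Dublin -> Lagos. Bob is in Lagos.
After move 3: Lagos -> Dublin. Bob is in Dublin.
After move 4: Dublin -> Lagos. Bob is in Lagos.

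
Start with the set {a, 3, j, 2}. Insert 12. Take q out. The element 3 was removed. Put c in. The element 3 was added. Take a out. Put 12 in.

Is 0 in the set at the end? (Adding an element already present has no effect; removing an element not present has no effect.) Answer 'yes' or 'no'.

Tracking the set through each operation:
Start: {2, 3, a, j}
Event 1 (add 12): added. Set: {12, 2, 3, a, j}
Event 2 (remove q): not present, no change. Set: {12, 2, 3, a, j}
Event 3 (remove 3): removed. Set: {12, 2, a, j}
Event 4 (add c): added. Set: {12, 2, a, c, j}
Event 5 (add 3): added. Set: {12, 2, 3, a, c, j}
Event 6 (remove a): removed. Set: {12, 2, 3, c, j}
Event 7 (add 12): already present, no change. Set: {12, 2, 3, c, j}

Final set: {12, 2, 3, c, j} (size 5)
0 is NOT in the final set.

Answer: no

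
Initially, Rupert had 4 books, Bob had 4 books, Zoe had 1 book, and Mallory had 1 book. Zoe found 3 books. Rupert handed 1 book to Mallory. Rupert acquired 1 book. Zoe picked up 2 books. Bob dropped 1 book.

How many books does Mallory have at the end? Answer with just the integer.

Answer: 2

Derivation:
Tracking counts step by step:
Start: Rupert=4, Bob=4, Zoe=1, Mallory=1
Event 1 (Zoe +3): Zoe: 1 -> 4. State: Rupert=4, Bob=4, Zoe=4, Mallory=1
Event 2 (Rupert -> Mallory, 1): Rupert: 4 -> 3, Mallory: 1 -> 2. State: Rupert=3, Bob=4, Zoe=4, Mallory=2
Event 3 (Rupert +1): Rupert: 3 -> 4. State: Rupert=4, Bob=4, Zoe=4, Mallory=2
Event 4 (Zoe +2): Zoe: 4 -> 6. State: Rupert=4, Bob=4, Zoe=6, Mallory=2
Event 5 (Bob -1): Bob: 4 -> 3. State: Rupert=4, Bob=3, Zoe=6, Mallory=2

Mallory's final count: 2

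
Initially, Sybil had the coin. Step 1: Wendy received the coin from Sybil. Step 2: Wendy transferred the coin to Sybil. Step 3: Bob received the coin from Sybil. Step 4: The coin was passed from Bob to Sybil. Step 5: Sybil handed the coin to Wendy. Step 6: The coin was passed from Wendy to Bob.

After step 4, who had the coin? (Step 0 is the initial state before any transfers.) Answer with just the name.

Tracking the coin holder through step 4:
After step 0 (start): Sybil
After step 1: Wendy
After step 2: Sybil
After step 3: Bob
After step 4: Sybil

At step 4, the holder is Sybil.

Answer: Sybil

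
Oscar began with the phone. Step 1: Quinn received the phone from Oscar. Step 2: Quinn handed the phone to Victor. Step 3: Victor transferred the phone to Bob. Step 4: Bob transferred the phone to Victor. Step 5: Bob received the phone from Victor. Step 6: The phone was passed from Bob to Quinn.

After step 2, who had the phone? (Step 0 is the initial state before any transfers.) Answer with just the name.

Tracking the phone holder through step 2:
After step 0 (start): Oscar
After step 1: Quinn
After step 2: Victor

At step 2, the holder is Victor.

Answer: Victor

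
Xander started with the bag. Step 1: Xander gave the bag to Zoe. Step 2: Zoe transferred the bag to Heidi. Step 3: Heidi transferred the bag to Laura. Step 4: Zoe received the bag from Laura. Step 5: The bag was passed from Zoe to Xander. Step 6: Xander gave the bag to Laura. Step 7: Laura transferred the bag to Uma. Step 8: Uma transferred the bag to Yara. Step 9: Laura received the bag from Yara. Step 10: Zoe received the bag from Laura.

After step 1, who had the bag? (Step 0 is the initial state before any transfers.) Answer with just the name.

Tracking the bag holder through step 1:
After step 0 (start): Xander
After step 1: Zoe

At step 1, the holder is Zoe.

Answer: Zoe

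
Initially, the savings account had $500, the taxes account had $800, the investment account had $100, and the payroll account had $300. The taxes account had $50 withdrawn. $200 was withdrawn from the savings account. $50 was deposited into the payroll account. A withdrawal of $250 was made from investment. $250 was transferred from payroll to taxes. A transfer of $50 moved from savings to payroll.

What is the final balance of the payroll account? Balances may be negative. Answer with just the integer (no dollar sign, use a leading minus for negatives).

Answer: 150

Derivation:
Tracking account balances step by step:
Start: savings=500, taxes=800, investment=100, payroll=300
Event 1 (withdraw 50 from taxes): taxes: 800 - 50 = 750. Balances: savings=500, taxes=750, investment=100, payroll=300
Event 2 (withdraw 200 from savings): savings: 500 - 200 = 300. Balances: savings=300, taxes=750, investment=100, payroll=300
Event 3 (deposit 50 to payroll): payroll: 300 + 50 = 350. Balances: savings=300, taxes=750, investment=100, payroll=350
Event 4 (withdraw 250 from investment): investment: 100 - 250 = -150. Balances: savings=300, taxes=750, investment=-150, payroll=350
Event 5 (transfer 250 payroll -> taxes): payroll: 350 - 250 = 100, taxes: 750 + 250 = 1000. Balances: savings=300, taxes=1000, investment=-150, payroll=100
Event 6 (transfer 50 savings -> payroll): savings: 300 - 50 = 250, payroll: 100 + 50 = 150. Balances: savings=250, taxes=1000, investment=-150, payroll=150

Final balance of payroll: 150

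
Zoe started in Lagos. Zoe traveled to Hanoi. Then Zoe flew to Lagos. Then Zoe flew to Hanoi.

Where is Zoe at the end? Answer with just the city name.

Answer: Hanoi

Derivation:
Tracking Zoe's location:
Start: Zoe is in Lagos.
After move 1: Lagos -> Hanoi. Zoe is in Hanoi.
After move 2: Hanoi -> Lagos. Zoe is in Lagos.
After move 3: Lagos -> Hanoi. Zoe is in Hanoi.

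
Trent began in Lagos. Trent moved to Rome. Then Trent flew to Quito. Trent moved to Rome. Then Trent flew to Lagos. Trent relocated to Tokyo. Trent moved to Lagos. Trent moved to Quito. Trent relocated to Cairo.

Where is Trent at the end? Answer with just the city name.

Tracking Trent's location:
Start: Trent is in Lagos.
After move 1: Lagos -> Rome. Trent is in Rome.
After move 2: Rome -> Quito. Trent is in Quito.
After move 3: Quito -> Rome. Trent is in Rome.
After move 4: Rome -> Lagos. Trent is in Lagos.
After move 5: Lagos -> Tokyo. Trent is in Tokyo.
After move 6: Tokyo -> Lagos. Trent is in Lagos.
After move 7: Lagos -> Quito. Trent is in Quito.
After move 8: Quito -> Cairo. Trent is in Cairo.

Answer: Cairo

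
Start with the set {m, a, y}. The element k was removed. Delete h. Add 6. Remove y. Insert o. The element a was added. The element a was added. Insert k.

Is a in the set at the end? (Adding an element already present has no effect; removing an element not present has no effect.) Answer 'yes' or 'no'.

Tracking the set through each operation:
Start: {a, m, y}
Event 1 (remove k): not present, no change. Set: {a, m, y}
Event 2 (remove h): not present, no change. Set: {a, m, y}
Event 3 (add 6): added. Set: {6, a, m, y}
Event 4 (remove y): removed. Set: {6, a, m}
Event 5 (add o): added. Set: {6, a, m, o}
Event 6 (add a): already present, no change. Set: {6, a, m, o}
Event 7 (add a): already present, no change. Set: {6, a, m, o}
Event 8 (add k): added. Set: {6, a, k, m, o}

Final set: {6, a, k, m, o} (size 5)
a is in the final set.

Answer: yes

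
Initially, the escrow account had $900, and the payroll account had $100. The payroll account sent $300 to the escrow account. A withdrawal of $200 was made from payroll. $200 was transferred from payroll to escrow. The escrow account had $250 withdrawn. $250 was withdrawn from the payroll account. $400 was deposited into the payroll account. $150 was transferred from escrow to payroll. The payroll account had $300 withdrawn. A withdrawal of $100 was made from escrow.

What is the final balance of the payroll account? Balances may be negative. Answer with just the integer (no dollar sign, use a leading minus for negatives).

Tracking account balances step by step:
Start: escrow=900, payroll=100
Event 1 (transfer 300 payroll -> escrow): payroll: 100 - 300 = -200, escrow: 900 + 300 = 1200. Balances: escrow=1200, payroll=-200
Event 2 (withdraw 200 from payroll): payroll: -200 - 200 = -400. Balances: escrow=1200, payroll=-400
Event 3 (transfer 200 payroll -> escrow): payroll: -400 - 200 = -600, escrow: 1200 + 200 = 1400. Balances: escrow=1400, payroll=-600
Event 4 (withdraw 250 from escrow): escrow: 1400 - 250 = 1150. Balances: escrow=1150, payroll=-600
Event 5 (withdraw 250 from payroll): payroll: -600 - 250 = -850. Balances: escrow=1150, payroll=-850
Event 6 (deposit 400 to payroll): payroll: -850 + 400 = -450. Balances: escrow=1150, payroll=-450
Event 7 (transfer 150 escrow -> payroll): escrow: 1150 - 150 = 1000, payroll: -450 + 150 = -300. Balances: escrow=1000, payroll=-300
Event 8 (withdraw 300 from payroll): payroll: -300 - 300 = -600. Balances: escrow=1000, payroll=-600
Event 9 (withdraw 100 from escrow): escrow: 1000 - 100 = 900. Balances: escrow=900, payroll=-600

Final balance of payroll: -600

Answer: -600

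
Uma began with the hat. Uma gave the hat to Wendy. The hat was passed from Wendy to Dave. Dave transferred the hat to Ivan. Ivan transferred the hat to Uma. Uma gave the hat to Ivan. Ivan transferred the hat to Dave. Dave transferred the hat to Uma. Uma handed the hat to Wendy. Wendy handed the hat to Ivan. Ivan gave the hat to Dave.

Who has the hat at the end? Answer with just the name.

Tracking the hat through each event:
Start: Uma has the hat.
After event 1: Wendy has the hat.
After event 2: Dave has the hat.
After event 3: Ivan has the hat.
After event 4: Uma has the hat.
After event 5: Ivan has the hat.
After event 6: Dave has the hat.
After event 7: Uma has the hat.
After event 8: Wendy has the hat.
After event 9: Ivan has the hat.
After event 10: Dave has the hat.

Answer: Dave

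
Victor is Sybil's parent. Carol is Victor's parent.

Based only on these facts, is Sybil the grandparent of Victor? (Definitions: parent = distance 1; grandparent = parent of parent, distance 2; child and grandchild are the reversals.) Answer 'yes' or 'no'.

Reconstructing the parent chain from the given facts:
  Carol -> Victor -> Sybil
(each arrow means 'parent of the next')
Positions in the chain (0 = top):
  position of Carol: 0
  position of Victor: 1
  position of Sybil: 2

Sybil is at position 2, Victor is at position 1; signed distance (j - i) = -1.
'grandparent' requires j - i = 2. Actual distance is -1, so the relation does NOT hold.

Answer: no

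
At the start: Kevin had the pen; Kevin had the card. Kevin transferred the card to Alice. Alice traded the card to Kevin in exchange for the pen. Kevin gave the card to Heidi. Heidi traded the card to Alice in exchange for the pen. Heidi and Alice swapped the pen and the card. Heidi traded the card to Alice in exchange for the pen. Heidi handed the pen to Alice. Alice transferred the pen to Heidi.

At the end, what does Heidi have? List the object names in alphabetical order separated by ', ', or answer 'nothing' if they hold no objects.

Tracking all object holders:
Start: pen:Kevin, card:Kevin
Event 1 (give card: Kevin -> Alice). State: pen:Kevin, card:Alice
Event 2 (swap card<->pen: now card:Kevin, pen:Alice). State: pen:Alice, card:Kevin
Event 3 (give card: Kevin -> Heidi). State: pen:Alice, card:Heidi
Event 4 (swap card<->pen: now card:Alice, pen:Heidi). State: pen:Heidi, card:Alice
Event 5 (swap pen<->card: now pen:Alice, card:Heidi). State: pen:Alice, card:Heidi
Event 6 (swap card<->pen: now card:Alice, pen:Heidi). State: pen:Heidi, card:Alice
Event 7 (give pen: Heidi -> Alice). State: pen:Alice, card:Alice
Event 8 (give pen: Alice -> Heidi). State: pen:Heidi, card:Alice

Final state: pen:Heidi, card:Alice
Heidi holds: pen.

Answer: pen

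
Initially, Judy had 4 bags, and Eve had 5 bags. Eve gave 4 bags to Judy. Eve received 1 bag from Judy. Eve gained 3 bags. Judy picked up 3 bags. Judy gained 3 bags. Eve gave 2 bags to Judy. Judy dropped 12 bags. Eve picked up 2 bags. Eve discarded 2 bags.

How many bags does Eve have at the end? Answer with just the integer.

Tracking counts step by step:
Start: Judy=4, Eve=5
Event 1 (Eve -> Judy, 4): Eve: 5 -> 1, Judy: 4 -> 8. State: Judy=8, Eve=1
Event 2 (Judy -> Eve, 1): Judy: 8 -> 7, Eve: 1 -> 2. State: Judy=7, Eve=2
Event 3 (Eve +3): Eve: 2 -> 5. State: Judy=7, Eve=5
Event 4 (Judy +3): Judy: 7 -> 10. State: Judy=10, Eve=5
Event 5 (Judy +3): Judy: 10 -> 13. State: Judy=13, Eve=5
Event 6 (Eve -> Judy, 2): Eve: 5 -> 3, Judy: 13 -> 15. State: Judy=15, Eve=3
Event 7 (Judy -12): Judy: 15 -> 3. State: Judy=3, Eve=3
Event 8 (Eve +2): Eve: 3 -> 5. State: Judy=3, Eve=5
Event 9 (Eve -2): Eve: 5 -> 3. State: Judy=3, Eve=3

Eve's final count: 3

Answer: 3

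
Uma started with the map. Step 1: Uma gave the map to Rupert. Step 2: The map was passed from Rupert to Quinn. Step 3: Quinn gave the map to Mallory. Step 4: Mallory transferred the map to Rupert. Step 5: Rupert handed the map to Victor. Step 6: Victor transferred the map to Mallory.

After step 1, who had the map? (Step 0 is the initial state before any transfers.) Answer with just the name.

Tracking the map holder through step 1:
After step 0 (start): Uma
After step 1: Rupert

At step 1, the holder is Rupert.

Answer: Rupert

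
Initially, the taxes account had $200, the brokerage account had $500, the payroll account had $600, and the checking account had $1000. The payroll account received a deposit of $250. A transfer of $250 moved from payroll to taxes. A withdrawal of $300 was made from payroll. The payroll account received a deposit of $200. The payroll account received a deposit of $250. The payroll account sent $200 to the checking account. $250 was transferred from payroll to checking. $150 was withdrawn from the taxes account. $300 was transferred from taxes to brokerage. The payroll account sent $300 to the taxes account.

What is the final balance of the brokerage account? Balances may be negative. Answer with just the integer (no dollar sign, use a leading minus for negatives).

Tracking account balances step by step:
Start: taxes=200, brokerage=500, payroll=600, checking=1000
Event 1 (deposit 250 to payroll): payroll: 600 + 250 = 850. Balances: taxes=200, brokerage=500, payroll=850, checking=1000
Event 2 (transfer 250 payroll -> taxes): payroll: 850 - 250 = 600, taxes: 200 + 250 = 450. Balances: taxes=450, brokerage=500, payroll=600, checking=1000
Event 3 (withdraw 300 from payroll): payroll: 600 - 300 = 300. Balances: taxes=450, brokerage=500, payroll=300, checking=1000
Event 4 (deposit 200 to payroll): payroll: 300 + 200 = 500. Balances: taxes=450, brokerage=500, payroll=500, checking=1000
Event 5 (deposit 250 to payroll): payroll: 500 + 250 = 750. Balances: taxes=450, brokerage=500, payroll=750, checking=1000
Event 6 (transfer 200 payroll -> checking): payroll: 750 - 200 = 550, checking: 1000 + 200 = 1200. Balances: taxes=450, brokerage=500, payroll=550, checking=1200
Event 7 (transfer 250 payroll -> checking): payroll: 550 - 250 = 300, checking: 1200 + 250 = 1450. Balances: taxes=450, brokerage=500, payroll=300, checking=1450
Event 8 (withdraw 150 from taxes): taxes: 450 - 150 = 300. Balances: taxes=300, brokerage=500, payroll=300, checking=1450
Event 9 (transfer 300 taxes -> brokerage): taxes: 300 - 300 = 0, brokerage: 500 + 300 = 800. Balances: taxes=0, brokerage=800, payroll=300, checking=1450
Event 10 (transfer 300 payroll -> taxes): payroll: 300 - 300 = 0, taxes: 0 + 300 = 300. Balances: taxes=300, brokerage=800, payroll=0, checking=1450

Final balance of brokerage: 800

Answer: 800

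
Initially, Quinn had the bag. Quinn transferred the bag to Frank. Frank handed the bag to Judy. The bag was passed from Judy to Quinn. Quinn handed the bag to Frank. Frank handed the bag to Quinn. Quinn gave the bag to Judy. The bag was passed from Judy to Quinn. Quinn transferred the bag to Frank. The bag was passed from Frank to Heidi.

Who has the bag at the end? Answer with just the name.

Answer: Heidi

Derivation:
Tracking the bag through each event:
Start: Quinn has the bag.
After event 1: Frank has the bag.
After event 2: Judy has the bag.
After event 3: Quinn has the bag.
After event 4: Frank has the bag.
After event 5: Quinn has the bag.
After event 6: Judy has the bag.
After event 7: Quinn has the bag.
After event 8: Frank has the bag.
After event 9: Heidi has the bag.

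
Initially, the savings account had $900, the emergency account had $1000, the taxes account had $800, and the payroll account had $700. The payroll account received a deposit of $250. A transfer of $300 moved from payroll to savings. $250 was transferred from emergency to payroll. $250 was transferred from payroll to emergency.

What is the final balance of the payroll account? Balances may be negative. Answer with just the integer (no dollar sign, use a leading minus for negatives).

Tracking account balances step by step:
Start: savings=900, emergency=1000, taxes=800, payroll=700
Event 1 (deposit 250 to payroll): payroll: 700 + 250 = 950. Balances: savings=900, emergency=1000, taxes=800, payroll=950
Event 2 (transfer 300 payroll -> savings): payroll: 950 - 300 = 650, savings: 900 + 300 = 1200. Balances: savings=1200, emergency=1000, taxes=800, payroll=650
Event 3 (transfer 250 emergency -> payroll): emergency: 1000 - 250 = 750, payroll: 650 + 250 = 900. Balances: savings=1200, emergency=750, taxes=800, payroll=900
Event 4 (transfer 250 payroll -> emergency): payroll: 900 - 250 = 650, emergency: 750 + 250 = 1000. Balances: savings=1200, emergency=1000, taxes=800, payroll=650

Final balance of payroll: 650

Answer: 650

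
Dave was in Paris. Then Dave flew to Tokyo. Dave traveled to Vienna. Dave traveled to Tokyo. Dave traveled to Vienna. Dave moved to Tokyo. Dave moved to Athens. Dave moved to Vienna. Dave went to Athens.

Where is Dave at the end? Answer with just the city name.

Tracking Dave's location:
Start: Dave is in Paris.
After move 1: Paris -> Tokyo. Dave is in Tokyo.
After move 2: Tokyo -> Vienna. Dave is in Vienna.
After move 3: Vienna -> Tokyo. Dave is in Tokyo.
After move 4: Tokyo -> Vienna. Dave is in Vienna.
After move 5: Vienna -> Tokyo. Dave is in Tokyo.
After move 6: Tokyo -> Athens. Dave is in Athens.
After move 7: Athens -> Vienna. Dave is in Vienna.
After move 8: Vienna -> Athens. Dave is in Athens.

Answer: Athens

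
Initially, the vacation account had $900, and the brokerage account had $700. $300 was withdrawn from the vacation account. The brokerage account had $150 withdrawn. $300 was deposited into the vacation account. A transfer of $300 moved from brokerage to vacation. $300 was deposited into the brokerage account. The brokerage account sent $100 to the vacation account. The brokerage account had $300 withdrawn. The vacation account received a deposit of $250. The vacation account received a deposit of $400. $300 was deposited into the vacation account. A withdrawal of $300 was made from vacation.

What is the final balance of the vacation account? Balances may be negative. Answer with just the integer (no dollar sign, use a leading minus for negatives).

Answer: 1950

Derivation:
Tracking account balances step by step:
Start: vacation=900, brokerage=700
Event 1 (withdraw 300 from vacation): vacation: 900 - 300 = 600. Balances: vacation=600, brokerage=700
Event 2 (withdraw 150 from brokerage): brokerage: 700 - 150 = 550. Balances: vacation=600, brokerage=550
Event 3 (deposit 300 to vacation): vacation: 600 + 300 = 900. Balances: vacation=900, brokerage=550
Event 4 (transfer 300 brokerage -> vacation): brokerage: 550 - 300 = 250, vacation: 900 + 300 = 1200. Balances: vacation=1200, brokerage=250
Event 5 (deposit 300 to brokerage): brokerage: 250 + 300 = 550. Balances: vacation=1200, brokerage=550
Event 6 (transfer 100 brokerage -> vacation): brokerage: 550 - 100 = 450, vacation: 1200 + 100 = 1300. Balances: vacation=1300, brokerage=450
Event 7 (withdraw 300 from brokerage): brokerage: 450 - 300 = 150. Balances: vacation=1300, brokerage=150
Event 8 (deposit 250 to vacation): vacation: 1300 + 250 = 1550. Balances: vacation=1550, brokerage=150
Event 9 (deposit 400 to vacation): vacation: 1550 + 400 = 1950. Balances: vacation=1950, brokerage=150
Event 10 (deposit 300 to vacation): vacation: 1950 + 300 = 2250. Balances: vacation=2250, brokerage=150
Event 11 (withdraw 300 from vacation): vacation: 2250 - 300 = 1950. Balances: vacation=1950, brokerage=150

Final balance of vacation: 1950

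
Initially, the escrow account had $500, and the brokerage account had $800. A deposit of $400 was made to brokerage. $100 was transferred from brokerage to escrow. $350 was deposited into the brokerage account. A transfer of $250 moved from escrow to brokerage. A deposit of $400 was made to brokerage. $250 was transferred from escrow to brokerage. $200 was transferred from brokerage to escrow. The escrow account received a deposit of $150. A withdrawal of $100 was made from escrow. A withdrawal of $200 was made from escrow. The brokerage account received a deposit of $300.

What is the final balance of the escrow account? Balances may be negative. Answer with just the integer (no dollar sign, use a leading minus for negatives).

Answer: 150

Derivation:
Tracking account balances step by step:
Start: escrow=500, brokerage=800
Event 1 (deposit 400 to brokerage): brokerage: 800 + 400 = 1200. Balances: escrow=500, brokerage=1200
Event 2 (transfer 100 brokerage -> escrow): brokerage: 1200 - 100 = 1100, escrow: 500 + 100 = 600. Balances: escrow=600, brokerage=1100
Event 3 (deposit 350 to brokerage): brokerage: 1100 + 350 = 1450. Balances: escrow=600, brokerage=1450
Event 4 (transfer 250 escrow -> brokerage): escrow: 600 - 250 = 350, brokerage: 1450 + 250 = 1700. Balances: escrow=350, brokerage=1700
Event 5 (deposit 400 to brokerage): brokerage: 1700 + 400 = 2100. Balances: escrow=350, brokerage=2100
Event 6 (transfer 250 escrow -> brokerage): escrow: 350 - 250 = 100, brokerage: 2100 + 250 = 2350. Balances: escrow=100, brokerage=2350
Event 7 (transfer 200 brokerage -> escrow): brokerage: 2350 - 200 = 2150, escrow: 100 + 200 = 300. Balances: escrow=300, brokerage=2150
Event 8 (deposit 150 to escrow): escrow: 300 + 150 = 450. Balances: escrow=450, brokerage=2150
Event 9 (withdraw 100 from escrow): escrow: 450 - 100 = 350. Balances: escrow=350, brokerage=2150
Event 10 (withdraw 200 from escrow): escrow: 350 - 200 = 150. Balances: escrow=150, brokerage=2150
Event 11 (deposit 300 to brokerage): brokerage: 2150 + 300 = 2450. Balances: escrow=150, brokerage=2450

Final balance of escrow: 150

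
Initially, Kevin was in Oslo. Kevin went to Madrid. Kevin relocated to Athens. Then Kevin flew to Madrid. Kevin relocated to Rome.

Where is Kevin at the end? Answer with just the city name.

Tracking Kevin's location:
Start: Kevin is in Oslo.
After move 1: Oslo -> Madrid. Kevin is in Madrid.
After move 2: Madrid -> Athens. Kevin is in Athens.
After move 3: Athens -> Madrid. Kevin is in Madrid.
After move 4: Madrid -> Rome. Kevin is in Rome.

Answer: Rome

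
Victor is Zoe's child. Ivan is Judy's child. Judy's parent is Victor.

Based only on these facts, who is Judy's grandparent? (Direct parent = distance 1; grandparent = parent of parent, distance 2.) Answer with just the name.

Answer: Zoe

Derivation:
Reconstructing the parent chain from the given facts:
  Zoe -> Victor -> Judy -> Ivan
(each arrow means 'parent of the next')
Positions in the chain (0 = top):
  position of Zoe: 0
  position of Victor: 1
  position of Judy: 2
  position of Ivan: 3

Judy is at position 2; the grandparent is 2 steps up the chain, i.e. position 0: Zoe.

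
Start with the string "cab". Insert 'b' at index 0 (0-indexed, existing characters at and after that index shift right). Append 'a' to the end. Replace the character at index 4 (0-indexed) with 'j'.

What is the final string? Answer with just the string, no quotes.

Answer: bcabj

Derivation:
Applying each edit step by step:
Start: "cab"
Op 1 (insert 'b' at idx 0): "cab" -> "bcab"
Op 2 (append 'a'): "bcab" -> "bcaba"
Op 3 (replace idx 4: 'a' -> 'j'): "bcaba" -> "bcabj"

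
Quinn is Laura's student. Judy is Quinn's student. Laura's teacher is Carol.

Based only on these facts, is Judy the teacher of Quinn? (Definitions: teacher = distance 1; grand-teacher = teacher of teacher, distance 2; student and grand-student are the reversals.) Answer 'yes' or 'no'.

Answer: no

Derivation:
Reconstructing the teacher chain from the given facts:
  Carol -> Laura -> Quinn -> Judy
(each arrow means 'teacher of the next')
Positions in the chain (0 = top):
  position of Carol: 0
  position of Laura: 1
  position of Quinn: 2
  position of Judy: 3

Judy is at position 3, Quinn is at position 2; signed distance (j - i) = -1.
'teacher' requires j - i = 1. Actual distance is -1, so the relation does NOT hold.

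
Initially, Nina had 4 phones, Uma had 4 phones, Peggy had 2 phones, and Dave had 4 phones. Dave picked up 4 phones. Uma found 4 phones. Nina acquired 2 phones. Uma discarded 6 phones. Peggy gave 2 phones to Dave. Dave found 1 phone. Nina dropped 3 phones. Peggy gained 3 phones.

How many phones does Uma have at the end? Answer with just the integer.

Answer: 2

Derivation:
Tracking counts step by step:
Start: Nina=4, Uma=4, Peggy=2, Dave=4
Event 1 (Dave +4): Dave: 4 -> 8. State: Nina=4, Uma=4, Peggy=2, Dave=8
Event 2 (Uma +4): Uma: 4 -> 8. State: Nina=4, Uma=8, Peggy=2, Dave=8
Event 3 (Nina +2): Nina: 4 -> 6. State: Nina=6, Uma=8, Peggy=2, Dave=8
Event 4 (Uma -6): Uma: 8 -> 2. State: Nina=6, Uma=2, Peggy=2, Dave=8
Event 5 (Peggy -> Dave, 2): Peggy: 2 -> 0, Dave: 8 -> 10. State: Nina=6, Uma=2, Peggy=0, Dave=10
Event 6 (Dave +1): Dave: 10 -> 11. State: Nina=6, Uma=2, Peggy=0, Dave=11
Event 7 (Nina -3): Nina: 6 -> 3. State: Nina=3, Uma=2, Peggy=0, Dave=11
Event 8 (Peggy +3): Peggy: 0 -> 3. State: Nina=3, Uma=2, Peggy=3, Dave=11

Uma's final count: 2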